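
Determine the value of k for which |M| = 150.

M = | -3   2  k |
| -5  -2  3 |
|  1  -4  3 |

k = 6

Expanding along the row containing k, det(M) is linear in k: det(M) = (22)·k + (18).
Set (22)·k + (18) = 150  ⇒  (22)·k = 132  ⇒  k = 6.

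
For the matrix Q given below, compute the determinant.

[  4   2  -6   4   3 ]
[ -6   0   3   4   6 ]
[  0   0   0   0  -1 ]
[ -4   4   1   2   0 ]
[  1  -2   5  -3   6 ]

Expand along row 3 (it has 4 zeros):
  + (-1) · M_35   where M_35 = det([4 2 -6 4; -6 0 3 4; -4 4 1 2; 1 -2 5 -3]) = 616
det = (+1)·(-1)·(616) = -616

-616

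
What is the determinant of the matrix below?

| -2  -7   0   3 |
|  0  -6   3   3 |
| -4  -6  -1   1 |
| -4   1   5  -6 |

Expand along row 1 (it has 1 zero):
  + (-2) · M_11   where M_11 = det([-6 3 3; -6 -1 1; 1 5 -6]) = -198
  − (-7) · M_12   where M_12 = det([0 3 3; -4 -1 1; -4 5 -6]) = -156
  − (3) · M_14   where M_14 = det([0 -6 3; -4 -6 -1; -4 1 5]) = -228
det = (+1)·(-2)·(-198) + (-1)·(-7)·(-156) + (-1)·(3)·(-228) = -12

-12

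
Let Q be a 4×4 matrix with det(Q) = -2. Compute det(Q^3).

The determinant is -8.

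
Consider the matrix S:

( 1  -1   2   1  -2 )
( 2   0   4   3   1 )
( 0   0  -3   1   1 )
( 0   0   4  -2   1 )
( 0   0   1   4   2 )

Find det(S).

S is block upper-triangular with a 2×2 block and a 3×3 block on the diagonal, so its determinant equals the product of the determinants of the diagonal blocks.
det of the 2×2 block = 2
det of the 3×3 block = 35
det = (2)·(35) = 70

det(S) = 70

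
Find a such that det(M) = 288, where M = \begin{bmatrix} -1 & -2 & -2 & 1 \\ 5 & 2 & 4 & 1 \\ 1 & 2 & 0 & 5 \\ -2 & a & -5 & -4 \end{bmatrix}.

2

Expanding along the row containing a, det(M) is linear in a: det(M) = (24)·a + (240).
Set (24)·a + (240) = 288  ⇒  (24)·a = 48  ⇒  a = 2.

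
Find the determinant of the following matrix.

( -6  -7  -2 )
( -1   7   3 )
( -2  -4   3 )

Expand along row 1:
  + (-6) · |7 3; -4 3| = (-6)·(21 − (-12)) = -198
  − (-7) · |-1 3; -2 3| = −(-7)·(-3 − (-6)) = 21
  + (-2) · |-1 7; -2 -4| = (-2)·(4 − (-14)) = -36
Sum: (-198) + (21) + (-36) = -213

-213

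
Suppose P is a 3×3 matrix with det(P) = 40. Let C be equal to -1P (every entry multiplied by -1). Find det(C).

det(C) = -40

For a 3×3 matrix, det(-1P) = (-1)^3·det(P) = -1·det(P).
det(C) = (-1)·(40) = -40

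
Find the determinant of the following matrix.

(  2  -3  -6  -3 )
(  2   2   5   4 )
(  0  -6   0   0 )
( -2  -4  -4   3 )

The determinant is 840.

Expand along row 3 (it has 3 zeros):
  − (-6) · M_32   where M_32 = det([2 -6 -3; 2 5 4; -2 -4 3]) = 140
det = (-1)·(-6)·(140) = 840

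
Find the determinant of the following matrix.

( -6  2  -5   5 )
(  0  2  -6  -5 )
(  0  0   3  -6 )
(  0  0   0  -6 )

The matrix is upper triangular, so the determinant is the product of the diagonal entries:
det = (-6) · (2) · (3) · (-6) = 216

216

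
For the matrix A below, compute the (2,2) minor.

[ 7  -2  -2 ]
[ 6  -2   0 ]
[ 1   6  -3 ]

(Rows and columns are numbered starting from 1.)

-19

Delete row 2 and column 2; the remaining 2×2 submatrix is [7 -2; 1 -3].
Its determinant is 7·(-3) − (-2)·1 = -19.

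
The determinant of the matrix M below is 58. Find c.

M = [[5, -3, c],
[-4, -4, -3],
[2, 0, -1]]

c = 1

Expanding along the column containing c, det(M) is linear in c: det(M) = (8)·c + (50).
Set (8)·c + (50) = 58  ⇒  (8)·c = 8  ⇒  c = 1.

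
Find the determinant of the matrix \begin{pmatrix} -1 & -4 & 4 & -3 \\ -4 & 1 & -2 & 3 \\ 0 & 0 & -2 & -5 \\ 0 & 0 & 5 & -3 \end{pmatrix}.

The determinant is -527.

The matrix is block upper-triangular with a 2×2 block and a 2×2 block on the diagonal, so its determinant equals the product of the determinants of the diagonal blocks.
det of the 2×2 block = -17
det of the 2×2 block = 31
det = (-17)·(31) = -527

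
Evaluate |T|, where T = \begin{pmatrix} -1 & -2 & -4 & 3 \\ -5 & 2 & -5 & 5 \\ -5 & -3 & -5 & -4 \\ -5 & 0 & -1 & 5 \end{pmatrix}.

|T| = -902

Expand along row 4 (it has 1 zero):
  − (-5) · M_41   where M_41 = det([-2 -4 3; 2 -5 5; -3 -5 -4]) = -137
  − (-1) · M_43   where M_43 = det([-1 -2 3; -5 2 5; -5 -3 -4]) = 158
  + (5) · M_44   where M_44 = det([-1 -2 -4; -5 2 -5; -5 -3 -5]) = -75
det = (-1)·(-5)·(-137) + (-1)·(-1)·(158) + (+1)·(5)·(-75) = -902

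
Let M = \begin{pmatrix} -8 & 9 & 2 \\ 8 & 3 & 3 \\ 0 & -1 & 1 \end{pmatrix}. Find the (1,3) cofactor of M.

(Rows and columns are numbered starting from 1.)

Delete row 1 and column 3; the remaining 2×2 submatrix is [8 3; 0 -1].
Its determinant is 8·(-1) − 3·0 = -8.
The cofactor carries sign (−1)^(1+3) = +1, so C_{1,3} = +(-8) = -8.

-8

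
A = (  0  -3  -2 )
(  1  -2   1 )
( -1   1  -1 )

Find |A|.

2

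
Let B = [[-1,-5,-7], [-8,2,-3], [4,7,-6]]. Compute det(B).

Expand along column 1:
  + (-1) · |2 -3; 7 -6| = (-1)·(-12 − (-21)) = -9
  − (-8) · |-5 -7; 7 -6| = −(-8)·(30 − (-49)) = 632
  + 4 · |-5 -7; 2 -3| = 4·(15 − (-14)) = 116
Sum: (-9) + (632) + (116) = 739

739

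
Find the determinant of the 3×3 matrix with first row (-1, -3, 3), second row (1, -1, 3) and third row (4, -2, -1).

-40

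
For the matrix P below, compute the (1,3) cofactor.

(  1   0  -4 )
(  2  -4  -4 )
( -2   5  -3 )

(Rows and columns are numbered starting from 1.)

Delete row 1 and column 3; the remaining 2×2 submatrix is [2 -4; -2 5].
Its determinant is 2·5 − (-4)·(-2) = 2.
The cofactor carries sign (−1)^(1+3) = +1, so C_{1,3} = +(2) = 2.

2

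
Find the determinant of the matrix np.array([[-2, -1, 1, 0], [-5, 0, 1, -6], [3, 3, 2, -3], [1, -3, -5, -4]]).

Expand along row 1 (it has 1 zero):
  + (-2) · M_11   where M_11 = det([0 1 -6; 3 2 -3; -3 -5 -4]) = 75
  − (-1) · M_12   where M_12 = det([-5 1 -6; 3 2 -3; 1 -5 -4]) = 226
  + (1) · M_13   where M_13 = det([-5 0 -6; 3 3 -3; 1 -3 -4]) = 177
det = (+1)·(-2)·(75) + (-1)·(-1)·(226) + (+1)·(1)·(177) = 253

253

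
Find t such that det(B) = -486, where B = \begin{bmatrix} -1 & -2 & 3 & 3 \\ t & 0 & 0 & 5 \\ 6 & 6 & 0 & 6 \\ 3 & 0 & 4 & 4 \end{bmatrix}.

t = 7

Expanding along the row containing t, det(B) is linear in t: det(B) = (-48)·t + (-150).
Set (-48)·t + (-150) = -486  ⇒  (-48)·t = -336  ⇒  t = 7.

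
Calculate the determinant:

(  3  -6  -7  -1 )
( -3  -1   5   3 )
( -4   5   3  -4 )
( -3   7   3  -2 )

Expand along row 1:
  + (3) · M_11   where M_11 = det([-1 5 3; 5 3 -4; 7 3 -2]) = -114
  − (-6) · M_12   where M_12 = det([-3 5 3; -4 3 -4; -3 3 -2]) = -7
  + (-7) · M_13   where M_13 = det([-3 -1 3; -4 5 -4; -3 7 -2]) = -97
  − (-1) · M_14   where M_14 = det([-3 -1 5; -4 5 3; -3 7 3]) = -50
det = (+1)·(3)·(-114) + (-1)·(-6)·(-7) + (+1)·(-7)·(-97) + (-1)·(-1)·(-50) = 245

245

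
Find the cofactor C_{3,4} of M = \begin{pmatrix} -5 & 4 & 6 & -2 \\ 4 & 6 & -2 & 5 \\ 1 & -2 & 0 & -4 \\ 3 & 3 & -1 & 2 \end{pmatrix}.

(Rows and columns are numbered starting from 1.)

Delete row 3 and column 4; the remaining 3×3 submatrix is [-5 4 6; 4 6 -2; 3 3 -1].
Its determinant is -44.
The cofactor carries sign (−1)^(3+4) = −1, so C_{3,4} = −(-44) = 44.

44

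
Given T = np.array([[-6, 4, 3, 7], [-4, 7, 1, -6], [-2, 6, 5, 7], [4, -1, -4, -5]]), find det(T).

|T| = -1176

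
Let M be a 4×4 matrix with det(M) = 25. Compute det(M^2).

625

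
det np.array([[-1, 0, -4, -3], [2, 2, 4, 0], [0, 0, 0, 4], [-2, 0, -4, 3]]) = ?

Expand along row 3 (it has 3 zeros):
  − (4) · M_34   where M_34 = det([-1 0 -4; 2 2 4; -2 0 -4]) = -8
det = (-1)·(4)·(-8) = 32

32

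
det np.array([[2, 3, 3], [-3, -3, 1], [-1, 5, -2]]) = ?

-73

Expand along row 1:
  + 2 · |-3 1; 5 -2| = 2·(6 − 5) = 2
  − 3 · |-3 1; -1 -2| = −3·(6 − (-1)) = -21
  + 3 · |-3 -3; -1 5| = 3·(-15 − 3) = -54
Sum: (2) + (-21) + (-54) = -73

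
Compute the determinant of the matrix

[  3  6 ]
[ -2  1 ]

15

det = 3·1 − 6·(-2) = 3 − (-12) = 15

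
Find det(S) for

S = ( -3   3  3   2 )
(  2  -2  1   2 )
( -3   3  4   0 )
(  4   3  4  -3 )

196

Expand along row 3 (it has 1 zero):
  + (-3) · M_31   where M_31 = det([3 3 2; -2 1 2; 3 4 -3]) = -55
  − (3) · M_32   where M_32 = det([-3 3 2; 2 1 2; 4 4 -3]) = 83
  + (4) · M_33   where M_33 = det([-3 3 2; 2 -2 2; 4 3 -3]) = 70
det = (+1)·(-3)·(-55) + (-1)·(3)·(83) + (+1)·(4)·(70) = 196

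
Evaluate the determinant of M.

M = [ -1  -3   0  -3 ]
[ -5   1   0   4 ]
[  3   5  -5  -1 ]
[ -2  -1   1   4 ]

Expand along column 3 (it has 2 zeros):
  + (-5) · M_33   where M_33 = det([-1 -3 -3; -5 1 4; -2 -1 4]) = -65
  − (1) · M_43   where M_43 = det([-1 -3 -3; -5 1 4; 3 5 -1]) = 84
det = (+1)·(-5)·(-65) + (-1)·(1)·(84) = 241

|M| = 241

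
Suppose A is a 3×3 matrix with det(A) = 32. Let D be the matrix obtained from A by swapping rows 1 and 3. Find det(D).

Swapping two rows multiplies the determinant by −1.
det(D) = (-1)·(32) = -32

The determinant is -32.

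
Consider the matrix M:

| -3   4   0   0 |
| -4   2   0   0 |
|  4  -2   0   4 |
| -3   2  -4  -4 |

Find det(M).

160

M is block lower-triangular with a 2×2 block and a 2×2 block on the diagonal, so its determinant equals the product of the determinants of the diagonal blocks.
det of the 2×2 block = 10
det of the 2×2 block = 16
det = (10)·(16) = 160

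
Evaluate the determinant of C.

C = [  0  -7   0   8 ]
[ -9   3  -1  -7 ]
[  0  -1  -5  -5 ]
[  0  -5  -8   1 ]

1611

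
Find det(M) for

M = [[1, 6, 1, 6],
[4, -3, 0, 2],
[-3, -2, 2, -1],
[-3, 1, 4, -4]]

Expand along row 2 (it has 1 zero):
  − (4) · M_21   where M_21 = det([6 1 6; -2 2 -1; 1 4 -4]) = -93
  + (-3) · M_22   where M_22 = det([1 1 6; -3 2 -1; -3 4 -4]) = -49
  + (2) · M_24   where M_24 = det([1 6 1; -3 -2 2; -3 1 4]) = 17
det = (-1)·(4)·(-93) + (+1)·(-3)·(-49) + (+1)·(2)·(17) = 553

det(M) = 553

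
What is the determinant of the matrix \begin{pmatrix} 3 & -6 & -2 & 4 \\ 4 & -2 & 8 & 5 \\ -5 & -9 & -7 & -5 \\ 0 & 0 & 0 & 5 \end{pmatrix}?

Expand along row 4 (it has 3 zeros):
  + (5) · M_44   where M_44 = det([3 -6 -2; 4 -2 8; -5 -9 -7]) = 422
det = (+1)·(5)·(422) = 2110

The determinant is 2110.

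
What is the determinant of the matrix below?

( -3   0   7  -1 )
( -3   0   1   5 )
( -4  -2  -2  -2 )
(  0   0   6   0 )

216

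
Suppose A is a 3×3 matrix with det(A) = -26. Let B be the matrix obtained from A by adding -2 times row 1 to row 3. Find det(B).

det(B) = -26

Adding a multiple of one row to another leaves the determinant unchanged.
det(B) = (1)·(-26) = -26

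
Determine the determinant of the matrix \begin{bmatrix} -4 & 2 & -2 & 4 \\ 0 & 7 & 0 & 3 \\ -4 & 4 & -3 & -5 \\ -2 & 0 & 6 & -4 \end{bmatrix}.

-2088

Expand along row 2 (it has 2 zeros):
  + (7) · M_22   where M_22 = det([-4 -2 4; -4 -3 -5; -2 6 -4]) = -276
  + (3) · M_24   where M_24 = det([-4 2 -2; -4 4 -3; -2 0 6]) = -52
det = (+1)·(7)·(-276) + (+1)·(3)·(-52) = -2088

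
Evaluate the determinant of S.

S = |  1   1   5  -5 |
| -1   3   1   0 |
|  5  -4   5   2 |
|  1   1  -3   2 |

Expand along row 2 (it has 1 zero):
  − (-1) · M_21   where M_21 = det([1 5 -5; -4 5 2; 1 -3 2]) = 31
  + (3) · M_22   where M_22 = det([1 5 -5; 5 5 2; 1 -3 2]) = 76
  − (1) · M_23   where M_23 = det([1 1 -5; 5 -4 2; 1 1 2]) = -63
det = (-1)·(-1)·(31) + (+1)·(3)·(76) + (-1)·(1)·(-63) = 322

The determinant is 322.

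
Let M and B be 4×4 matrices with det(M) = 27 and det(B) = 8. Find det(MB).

det(MB) = det(M)·det(B) = (27)·(8) = 216

216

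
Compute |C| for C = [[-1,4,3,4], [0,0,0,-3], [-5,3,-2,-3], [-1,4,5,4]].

-102

Expand along row 2 (it has 3 zeros):
  + (-3) · M_24   where M_24 = det([-1 4 3; -5 3 -2; -1 4 5]) = 34
det = (+1)·(-3)·(34) = -102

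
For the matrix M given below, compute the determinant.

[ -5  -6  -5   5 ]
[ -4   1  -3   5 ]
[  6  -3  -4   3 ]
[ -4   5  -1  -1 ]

-1190

Expand along row 1:
  + (-5) · M_11   where M_11 = det([1 -3 5; -3 -4 3; 5 -1 -1]) = 86
  − (-6) · M_12   where M_12 = det([-4 -3 5; 6 -4 3; -4 -1 -1]) = -120
  + (-5) · M_13   where M_13 = det([-4 1 5; 6 -3 3; -4 5 -1]) = 132
  − (5) · M_14   where M_14 = det([-4 1 -3; 6 -3 -4; -4 5 -1]) = -124
det = (+1)·(-5)·(86) + (-1)·(-6)·(-120) + (+1)·(-5)·(132) + (-1)·(5)·(-124) = -1190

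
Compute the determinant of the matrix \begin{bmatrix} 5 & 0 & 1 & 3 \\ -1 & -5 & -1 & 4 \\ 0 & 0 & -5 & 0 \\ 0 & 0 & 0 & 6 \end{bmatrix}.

The matrix is block upper-triangular with a 2×2 block and a 2×2 block on the diagonal, so its determinant equals the product of the determinants of the diagonal blocks.
det of the 2×2 block = -25
det of the 2×2 block = -30
det = (-25)·(-30) = 750

750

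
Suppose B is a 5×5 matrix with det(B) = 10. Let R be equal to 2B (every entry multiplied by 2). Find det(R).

320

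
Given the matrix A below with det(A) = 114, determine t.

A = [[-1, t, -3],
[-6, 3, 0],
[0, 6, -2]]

Expanding along the row containing t, det(A) is linear in t: det(A) = (-12)·t + (114).
Set (-12)·t + (114) = 114  ⇒  (-12)·t = 0  ⇒  t = 0.

0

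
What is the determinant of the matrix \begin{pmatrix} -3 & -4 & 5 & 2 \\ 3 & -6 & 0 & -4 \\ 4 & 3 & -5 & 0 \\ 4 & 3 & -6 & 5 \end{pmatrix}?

Expand along row 2 (it has 1 zero):
  − (3) · M_21   where M_21 = det([-4 5 2; 3 -5 0; 3 -6 5]) = 19
  + (-6) · M_22   where M_22 = det([-3 5 2; 4 -5 0; 4 -6 5]) = -33
  + (-4) · M_24   where M_24 = det([-3 -4 5; 4 3 -5; 4 3 -6]) = -7
det = (-1)·(3)·(19) + (+1)·(-6)·(-33) + (+1)·(-4)·(-7) = 169

The determinant is 169.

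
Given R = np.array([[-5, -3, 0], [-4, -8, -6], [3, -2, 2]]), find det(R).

170

Expand along row 1:
  + (-5) · |-8 -6; -2 2| = (-5)·(-16 − 12) = 140
  − (-3) · |-4 -6; 3 2| = −(-3)·(-8 − (-18)) = 30
Sum: (140) + (30) = 170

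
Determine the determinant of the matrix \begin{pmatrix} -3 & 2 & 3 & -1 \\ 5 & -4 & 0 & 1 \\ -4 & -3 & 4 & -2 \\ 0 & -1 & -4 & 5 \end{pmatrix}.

-395

Expand along row 2 (it has 1 zero):
  − (5) · M_21   where M_21 = det([2 3 -1; -3 4 -2; -1 -4 5]) = 59
  + (-4) · M_22   where M_22 = det([-3 3 -1; -4 4 -2; 0 -4 5]) = 8
  + (1) · M_24   where M_24 = det([-3 2 3; -4 -3 4; 0 -1 -4]) = -68
det = (-1)·(5)·(59) + (+1)·(-4)·(8) + (+1)·(1)·(-68) = -395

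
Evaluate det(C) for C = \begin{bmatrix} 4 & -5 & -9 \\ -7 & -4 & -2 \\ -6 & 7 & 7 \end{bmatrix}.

Expand along row 1:
  + 4 · |-4 -2; 7 7| = 4·(-28 − (-14)) = -56
  − (-5) · |-7 -2; -6 7| = −(-5)·(-49 − 12) = -305
  + (-9) · |-7 -4; -6 7| = (-9)·(-49 − 24) = 657
Sum: (-56) + (-305) + (657) = 296

det(C) = 296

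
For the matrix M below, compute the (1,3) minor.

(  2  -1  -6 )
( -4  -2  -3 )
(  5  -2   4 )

18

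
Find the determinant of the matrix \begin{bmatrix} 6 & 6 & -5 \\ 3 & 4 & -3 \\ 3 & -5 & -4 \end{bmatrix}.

Expand along column 1:
  + 6 · |4 -3; -5 -4| = 6·(-16 − 15) = -186
  − 3 · |6 -5; -5 -4| = −3·(-24 − 25) = 147
  + 3 · |6 -5; 4 -3| = 3·(-18 − (-20)) = 6
Sum: (-186) + (147) + (6) = -33

-33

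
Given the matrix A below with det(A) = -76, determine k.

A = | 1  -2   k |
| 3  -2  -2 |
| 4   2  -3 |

Expanding along the column containing k, det(A) is linear in k: det(A) = (14)·k + (8).
Set (14)·k + (8) = -76  ⇒  (14)·k = -84  ⇒  k = -6.

k = -6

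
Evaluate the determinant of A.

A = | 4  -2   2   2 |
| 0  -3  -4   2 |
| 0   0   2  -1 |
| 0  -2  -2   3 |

Expand along column 1 (it has 3 zeros):
  + (4) · M_11   where M_11 = det([-3 -4 2; 0 2 -1; -2 -2 3]) = -12
det = (+1)·(4)·(-12) = -48

det(A) = -48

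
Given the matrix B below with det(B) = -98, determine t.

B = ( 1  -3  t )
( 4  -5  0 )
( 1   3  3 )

Expanding along the row containing t, det(B) is linear in t: det(B) = (17)·t + (21).
Set (17)·t + (21) = -98  ⇒  (17)·t = -119  ⇒  t = -7.

-7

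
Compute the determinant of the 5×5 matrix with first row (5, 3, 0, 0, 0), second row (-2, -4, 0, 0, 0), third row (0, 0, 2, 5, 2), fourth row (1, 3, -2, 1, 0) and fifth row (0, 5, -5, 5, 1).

-28

The matrix is block lower-triangular with a 2×2 block and a 3×3 block on the diagonal, so its determinant equals the product of the determinants of the diagonal blocks.
det of the 2×2 block = -14
det of the 3×3 block = 2
det = (-14)·(2) = -28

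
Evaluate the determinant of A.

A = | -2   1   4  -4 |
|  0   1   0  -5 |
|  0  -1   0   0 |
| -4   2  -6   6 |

Expand along row 3 (it has 3 zeros):
  − (-1) · M_32   where M_32 = det([-2 4 -4; 0 0 -5; -4 -6 6]) = 140
det = (-1)·(-1)·(140) = 140

140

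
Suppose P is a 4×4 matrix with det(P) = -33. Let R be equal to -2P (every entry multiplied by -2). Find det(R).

For a 4×4 matrix, det(-2P) = (-2)^4·det(P) = 16·det(P).
det(R) = (16)·(-33) = -528

The determinant is -528.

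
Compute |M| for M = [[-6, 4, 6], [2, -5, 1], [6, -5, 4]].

Expand along column 1:
  + (-6) · |-5 1; -5 4| = (-6)·(-20 − (-5)) = 90
  − 2 · |4 6; -5 4| = −2·(16 − (-30)) = -92
  + 6 · |4 6; -5 1| = 6·(4 − (-30)) = 204
Sum: (90) + (-92) + (204) = 202

202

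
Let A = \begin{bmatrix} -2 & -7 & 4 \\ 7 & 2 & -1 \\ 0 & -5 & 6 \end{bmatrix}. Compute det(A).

140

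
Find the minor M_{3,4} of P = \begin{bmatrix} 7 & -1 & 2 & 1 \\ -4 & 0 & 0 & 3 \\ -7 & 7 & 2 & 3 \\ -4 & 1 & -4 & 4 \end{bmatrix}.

Delete row 3 and column 4; the remaining 3×3 submatrix is [7 -1 2; -4 0 0; -4 1 -4].
Its determinant is 8.

8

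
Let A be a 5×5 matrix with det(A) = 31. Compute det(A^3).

det(A^3) = (det A)^3 = (31)^3 = 29791

The determinant is 29791.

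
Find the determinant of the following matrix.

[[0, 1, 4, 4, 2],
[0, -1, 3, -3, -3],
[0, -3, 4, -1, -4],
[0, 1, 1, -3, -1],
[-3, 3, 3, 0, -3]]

Expand along column 1 (it has 4 zeros):
  + (-3) · M_51   where M_51 = det([1 4 4 2; -1 3 -3 -3; -3 4 -1 -4; 1 1 -3 -1]) = -12
det = (+1)·(-3)·(-12) = 36

36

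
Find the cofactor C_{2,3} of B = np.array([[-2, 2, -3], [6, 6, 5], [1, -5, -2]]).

-8

Delete row 2 and column 3; the remaining 2×2 submatrix is [-2 2; 1 -5].
Its determinant is (-2)·(-5) − 2·1 = 8.
The cofactor carries sign (−1)^(2+3) = −1, so C_{2,3} = −(8) = -8.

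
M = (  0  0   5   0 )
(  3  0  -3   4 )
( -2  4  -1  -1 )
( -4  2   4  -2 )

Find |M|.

150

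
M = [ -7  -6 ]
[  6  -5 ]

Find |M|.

det(M) = 71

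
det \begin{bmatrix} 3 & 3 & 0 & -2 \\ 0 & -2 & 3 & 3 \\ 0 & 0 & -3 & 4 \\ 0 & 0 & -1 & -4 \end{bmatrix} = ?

-96

The matrix is block upper-triangular with a 2×2 block and a 2×2 block on the diagonal, so its determinant equals the product of the determinants of the diagonal blocks.
det of the 2×2 block = -6
det of the 2×2 block = 16
det = (-6)·(16) = -96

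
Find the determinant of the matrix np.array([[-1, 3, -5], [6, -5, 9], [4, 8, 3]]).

Expand along row 1:
  + (-1) · |-5 9; 8 3| = (-1)·(-15 − 72) = 87
  − 3 · |6 9; 4 3| = −3·(18 − 36) = 54
  + (-5) · |6 -5; 4 8| = (-5)·(48 − (-20)) = -340
Sum: (87) + (54) + (-340) = -199

-199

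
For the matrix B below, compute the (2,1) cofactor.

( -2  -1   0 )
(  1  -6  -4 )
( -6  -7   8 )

Delete row 2 and column 1; the remaining 2×2 submatrix is [-1 0; -7 8].
Its determinant is (-1)·8 − 0·(-7) = -8.
The cofactor carries sign (−1)^(2+1) = −1, so C_{2,1} = −(-8) = 8.

8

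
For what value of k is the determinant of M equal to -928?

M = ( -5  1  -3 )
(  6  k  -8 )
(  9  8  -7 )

k = -7

Expanding along the row containing k, det(M) is linear in k: det(M) = (62)·k + (-494).
Set (62)·k + (-494) = -928  ⇒  (62)·k = -434  ⇒  k = -7.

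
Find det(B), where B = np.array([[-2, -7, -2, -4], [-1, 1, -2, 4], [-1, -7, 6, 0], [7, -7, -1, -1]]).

det(B) = -2412

Expand along row 3 (it has 1 zero):
  + (-1) · M_31   where M_31 = det([-7 -2 -4; 1 -2 4; -7 -1 -1]) = 72
  − (-7) · M_32   where M_32 = det([-2 -2 -4; -1 -2 4; 7 -1 -1]) = -126
  + (6) · M_33   where M_33 = det([-2 -7 -4; -1 1 4; 7 -7 -1]) = -243
det = (+1)·(-1)·(72) + (-1)·(-7)·(-126) + (+1)·(6)·(-243) = -2412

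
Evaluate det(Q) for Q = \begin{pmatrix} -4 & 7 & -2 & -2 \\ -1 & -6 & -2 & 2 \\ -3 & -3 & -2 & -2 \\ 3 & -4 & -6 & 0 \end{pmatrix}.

-796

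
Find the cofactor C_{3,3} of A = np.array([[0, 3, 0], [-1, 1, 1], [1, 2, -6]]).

The cofactor is 3.

Delete row 3 and column 3; the remaining 2×2 submatrix is [0 3; -1 1].
Its determinant is 0·1 − 3·(-1) = 3.
The cofactor carries sign (−1)^(3+3) = +1, so C_{3,3} = +(3) = 3.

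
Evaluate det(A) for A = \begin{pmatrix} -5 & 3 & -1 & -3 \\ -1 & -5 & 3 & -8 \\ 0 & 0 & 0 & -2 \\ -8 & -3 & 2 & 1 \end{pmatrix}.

Expand along row 3 (it has 3 zeros):
  − (-2) · M_34   where M_34 = det([-5 3 -1; -1 -5 3; -8 -3 2]) = -24
det = (-1)·(-2)·(-24) = -48

det(A) = -48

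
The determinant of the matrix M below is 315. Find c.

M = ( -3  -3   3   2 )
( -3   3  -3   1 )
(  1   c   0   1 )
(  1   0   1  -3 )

6

Expanding along the row containing c, det(M) is linear in c: det(M) = (48)·c + (27).
Set (48)·c + (27) = 315  ⇒  (48)·c = 288  ⇒  c = 6.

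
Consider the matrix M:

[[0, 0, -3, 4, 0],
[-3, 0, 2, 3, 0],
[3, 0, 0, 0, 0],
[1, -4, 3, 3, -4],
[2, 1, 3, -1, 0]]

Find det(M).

Expand along row 3 (it has 4 zeros):
  + (3) · M_31   where M_31 = det([0 -3 4 0; 0 2 3 0; -4 3 3 -4; 1 3 -1 0]) = -68
det = (+1)·(3)·(-68) = -204

-204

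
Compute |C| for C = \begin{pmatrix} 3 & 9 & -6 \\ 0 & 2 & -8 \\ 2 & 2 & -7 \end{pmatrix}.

-114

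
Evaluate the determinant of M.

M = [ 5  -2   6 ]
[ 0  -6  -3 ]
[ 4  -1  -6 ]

The determinant is 333.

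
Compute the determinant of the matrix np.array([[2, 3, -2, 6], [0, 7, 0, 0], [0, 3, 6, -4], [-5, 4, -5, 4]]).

The determinant is 1036.

Expand along row 2 (it has 3 zeros):
  + (7) · M_22   where M_22 = det([2 -2 6; 0 6 -4; -5 -5 4]) = 148
det = (+1)·(7)·(148) = 1036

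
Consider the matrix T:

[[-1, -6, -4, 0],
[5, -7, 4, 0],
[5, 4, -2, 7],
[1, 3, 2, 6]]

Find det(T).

det(T) = -2206

Expand along column 4 (it has 2 zeros):
  − (7) · M_34   where M_34 = det([-1 -6 -4; 5 -7 4; 1 3 2]) = -26
  + (6) · M_44   where M_44 = det([-1 -6 -4; 5 -7 4; 5 4 -2]) = -398
det = (-1)·(7)·(-26) + (+1)·(6)·(-398) = -2206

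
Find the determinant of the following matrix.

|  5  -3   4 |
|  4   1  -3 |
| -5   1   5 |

Expand along row 1:
  + 5 · |1 -3; 1 5| = 5·(5 − (-3)) = 40
  − (-3) · |4 -3; -5 5| = −(-3)·(20 − 15) = 15
  + 4 · |4 1; -5 1| = 4·(4 − (-5)) = 36
Sum: (40) + (15) + (36) = 91

The determinant is 91.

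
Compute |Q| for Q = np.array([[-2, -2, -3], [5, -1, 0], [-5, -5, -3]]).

54

Expand along row 2:
  − 5 · |-2 -3; -5 -3| = −5·(6 − 15) = 45
  + (-1) · |-2 -3; -5 -3| = (-1)·(6 − 15) = 9
Sum: (45) + (9) = 54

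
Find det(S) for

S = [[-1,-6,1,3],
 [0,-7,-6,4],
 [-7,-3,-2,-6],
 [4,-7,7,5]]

Expand along row 2 (it has 1 zero):
  + (-7) · M_22   where M_22 = det([-1 1 3; -7 -2 -6; 4 7 5]) = -144
  − (-6) · M_23   where M_23 = det([-1 -6 3; -7 -3 -6; 4 -7 5]) = 174
  + (4) · M_24   where M_24 = det([-1 -6 1; -7 -3 -2; 4 -7 7]) = -150
det = (+1)·(-7)·(-144) + (-1)·(-6)·(174) + (+1)·(4)·(-150) = 1452

1452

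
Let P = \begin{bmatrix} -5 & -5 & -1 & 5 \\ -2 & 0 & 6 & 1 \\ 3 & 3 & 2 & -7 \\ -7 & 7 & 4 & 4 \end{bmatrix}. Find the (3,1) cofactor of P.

-317

Delete row 3 and column 1; the remaining 3×3 submatrix is [-5 -1 5; 0 6 1; 7 4 4].
Its determinant is -317.
The cofactor carries sign (−1)^(3+1) = +1, so C_{3,1} = +(-317) = -317.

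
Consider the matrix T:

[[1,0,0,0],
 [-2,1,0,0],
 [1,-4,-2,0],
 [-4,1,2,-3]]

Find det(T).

The determinant is 6.

T is lower triangular, so det(T) is the product of the diagonal entries:
det = (1) · (1) · (-2) · (-3) = 6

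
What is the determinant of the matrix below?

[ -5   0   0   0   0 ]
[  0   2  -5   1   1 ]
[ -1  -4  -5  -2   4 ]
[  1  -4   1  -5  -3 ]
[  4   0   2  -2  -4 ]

Expand along row 1 (it has 4 zeros):
  + (-5) · M_11   where M_11 = det([2 -5 1 1; -4 -5 -2 4; -4 1 -5 -3; 0 2 -2 -4]) = -12
det = (+1)·(-5)·(-12) = 60

60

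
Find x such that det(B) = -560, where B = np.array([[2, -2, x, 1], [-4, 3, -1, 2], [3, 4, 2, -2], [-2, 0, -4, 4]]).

Expanding along the row containing x, det(B) is linear in x: det(B) = (-72)·x + (-128).
Set (-72)·x + (-128) = -560  ⇒  (-72)·x = -432  ⇒  x = 6.

x = 6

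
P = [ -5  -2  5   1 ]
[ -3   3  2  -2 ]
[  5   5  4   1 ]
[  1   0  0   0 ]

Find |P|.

83

Expand along row 4 (it has 3 zeros):
  − (1) · M_41   where M_41 = det([-2 5 1; 3 2 -2; 5 4 1]) = -83
det = (-1)·(1)·(-83) = 83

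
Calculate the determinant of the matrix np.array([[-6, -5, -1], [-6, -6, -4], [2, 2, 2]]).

4

Expand along row 1:
  + (-6) · |-6 -4; 2 2| = (-6)·(-12 − (-8)) = 24
  − (-5) · |-6 -4; 2 2| = −(-5)·(-12 − (-8)) = -20
  + (-1) · |-6 -6; 2 2| = (-1)·(-12 − (-12)) = 0
Sum: (24) + (-20) + (0) = 4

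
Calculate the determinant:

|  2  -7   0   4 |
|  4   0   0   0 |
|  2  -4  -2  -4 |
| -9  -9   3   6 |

Expand along row 2 (it has 3 zeros):
  − (4) · M_21   where M_21 = det([-7 0 4; -4 -2 -4; -9 3 6]) = -120
det = (-1)·(4)·(-120) = 480

480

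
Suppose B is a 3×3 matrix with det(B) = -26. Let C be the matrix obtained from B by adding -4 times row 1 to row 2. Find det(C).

Adding a multiple of one row to another leaves the determinant unchanged.
det(C) = (1)·(-26) = -26

|C| = -26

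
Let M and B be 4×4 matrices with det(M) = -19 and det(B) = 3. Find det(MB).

-57

det(MB) = det(M)·det(B) = (-19)·(3) = -57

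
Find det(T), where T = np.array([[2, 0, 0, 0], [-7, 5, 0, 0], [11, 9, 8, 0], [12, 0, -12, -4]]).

|T| = -320

T is lower triangular, so det(T) is the product of the diagonal entries:
det = (2) · (5) · (8) · (-4) = -320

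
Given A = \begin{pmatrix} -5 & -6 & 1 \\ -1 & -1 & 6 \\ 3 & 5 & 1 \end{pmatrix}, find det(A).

Expand along row 1:
  + (-5) · |-1 6; 5 1| = (-5)·(-1 − 30) = 155
  − (-6) · |-1 6; 3 1| = −(-6)·(-1 − 18) = -114
  + 1 · |-1 -1; 3 5| = 1·(-5 − (-3)) = -2
Sum: (155) + (-114) + (-2) = 39

det(A) = 39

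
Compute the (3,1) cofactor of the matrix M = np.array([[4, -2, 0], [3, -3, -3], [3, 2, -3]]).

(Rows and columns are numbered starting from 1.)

6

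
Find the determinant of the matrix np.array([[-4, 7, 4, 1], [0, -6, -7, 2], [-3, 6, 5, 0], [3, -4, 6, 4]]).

Expand along row 2 (it has 1 zero):
  + (-6) · M_22   where M_22 = det([-4 4 1; -3 5 0; 3 6 4]) = -65
  − (-7) · M_23   where M_23 = det([-4 7 1; -3 6 0; 3 -4 4]) = -18
  + (2) · M_24   where M_24 = det([-4 7 4; -3 6 5; 3 -4 6]) = -17
det = (+1)·(-6)·(-65) + (-1)·(-7)·(-18) + (+1)·(2)·(-17) = 230

The determinant is 230.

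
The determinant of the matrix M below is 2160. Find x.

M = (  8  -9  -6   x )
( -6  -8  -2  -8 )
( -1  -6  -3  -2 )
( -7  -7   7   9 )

4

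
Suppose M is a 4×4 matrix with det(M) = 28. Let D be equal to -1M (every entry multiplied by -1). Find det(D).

|D| = 28

For a 4×4 matrix, det(-1M) = (-1)^4·det(M) = 1·det(M).
det(D) = (1)·(28) = 28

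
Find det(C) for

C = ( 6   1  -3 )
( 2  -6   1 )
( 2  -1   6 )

Expand along column 1:
  + 6 · |-6 1; -1 6| = 6·(-36 − (-1)) = -210
  − 2 · |1 -3; -1 6| = −2·(6 − 3) = -6
  + 2 · |1 -3; -6 1| = 2·(1 − 18) = -34
Sum: (-210) + (-6) + (-34) = -250

-250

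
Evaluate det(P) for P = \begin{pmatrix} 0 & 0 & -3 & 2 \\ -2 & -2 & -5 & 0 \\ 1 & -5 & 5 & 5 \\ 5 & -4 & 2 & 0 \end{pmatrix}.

The determinant is 612.

Expand along row 1 (it has 2 zeros):
  + (-3) · M_13   where M_13 = det([-2 -2 0; 1 -5 5; 5 -4 0]) = -90
  − (2) · M_14   where M_14 = det([-2 -2 -5; 1 -5 5; 5 -4 2]) = -171
det = (+1)·(-3)·(-90) + (-1)·(2)·(-171) = 612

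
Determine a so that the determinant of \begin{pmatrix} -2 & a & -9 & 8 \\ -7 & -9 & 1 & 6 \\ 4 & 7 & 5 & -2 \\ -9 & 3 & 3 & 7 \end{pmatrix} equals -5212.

a = 5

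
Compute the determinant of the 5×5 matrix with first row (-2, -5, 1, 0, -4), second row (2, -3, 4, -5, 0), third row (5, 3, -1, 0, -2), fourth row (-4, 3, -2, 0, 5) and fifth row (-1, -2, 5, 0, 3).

-680

Expand along column 4 (it has 4 zeros):
  + (-5) · M_24   where M_24 = det([-2 -5 1 -4; 5 3 -1 -2; -4 3 -2 5; -1 -2 5 3]) = 136
det = (+1)·(-5)·(136) = -680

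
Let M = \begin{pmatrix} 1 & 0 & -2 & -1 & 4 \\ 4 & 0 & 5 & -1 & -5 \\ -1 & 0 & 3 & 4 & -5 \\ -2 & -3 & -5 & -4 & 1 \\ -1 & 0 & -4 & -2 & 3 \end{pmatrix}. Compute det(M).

252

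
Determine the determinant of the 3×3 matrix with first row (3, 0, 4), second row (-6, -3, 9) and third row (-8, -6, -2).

228

Expand along row 1:
  + 3 · |-3 9; -6 -2| = 3·(6 − (-54)) = 180
  + 4 · |-6 -3; -8 -6| = 4·(36 − 24) = 48
Sum: (180) + (48) = 228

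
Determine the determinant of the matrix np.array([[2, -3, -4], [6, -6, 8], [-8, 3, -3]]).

Expand along row 1:
  + 2 · |-6 8; 3 -3| = 2·(18 − 24) = -12
  − (-3) · |6 8; -8 -3| = −(-3)·(-18 − (-64)) = 138
  + (-4) · |6 -6; -8 3| = (-4)·(18 − 48) = 120
Sum: (-12) + (138) + (120) = 246

246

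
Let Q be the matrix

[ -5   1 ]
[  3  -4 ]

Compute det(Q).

The determinant is 17.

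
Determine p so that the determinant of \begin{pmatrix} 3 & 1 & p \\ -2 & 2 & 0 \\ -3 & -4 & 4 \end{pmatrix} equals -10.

-3

Expanding along the column containing p, det(M) is linear in p: det(M) = (14)·p + (32).
Set (14)·p + (32) = -10  ⇒  (14)·p = -42  ⇒  p = -3.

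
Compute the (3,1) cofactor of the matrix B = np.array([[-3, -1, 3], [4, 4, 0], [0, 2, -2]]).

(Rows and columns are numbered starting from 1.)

-12

Delete row 3 and column 1; the remaining 2×2 submatrix is [-1 3; 4 0].
Its determinant is (-1)·0 − 3·4 = -12.
The cofactor carries sign (−1)^(3+1) = +1, so C_{3,1} = +(-12) = -12.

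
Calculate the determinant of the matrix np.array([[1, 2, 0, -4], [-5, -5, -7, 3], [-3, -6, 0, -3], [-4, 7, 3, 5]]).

Expand along column 3 (it has 2 zeros):
  − (-7) · M_23   where M_23 = det([1 2 -4; -3 -6 -3; -4 7 5]) = 225
  − (3) · M_43   where M_43 = det([1 2 -4; -5 -5 3; -3 -6 -3]) = -75
det = (-1)·(-7)·(225) + (-1)·(3)·(-75) = 1800

1800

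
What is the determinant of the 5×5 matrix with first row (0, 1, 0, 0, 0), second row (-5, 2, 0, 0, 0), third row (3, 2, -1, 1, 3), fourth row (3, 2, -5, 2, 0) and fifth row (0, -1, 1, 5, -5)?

The matrix is block lower-triangular with a 2×2 block and a 3×3 block on the diagonal, so its determinant equals the product of the determinants of the diagonal blocks.
det of the 2×2 block = 5
det of the 3×3 block = -96
det = (5)·(-96) = -480

-480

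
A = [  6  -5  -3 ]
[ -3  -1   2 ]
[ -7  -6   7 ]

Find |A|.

Expand along row 1:
  + 6 · |-1 2; -6 7| = 6·(-7 − (-12)) = 30
  − (-5) · |-3 2; -7 7| = −(-5)·(-21 − (-14)) = -35
  + (-3) · |-3 -1; -7 -6| = (-3)·(18 − 7) = -33
Sum: (30) + (-35) + (-33) = -38

det(A) = -38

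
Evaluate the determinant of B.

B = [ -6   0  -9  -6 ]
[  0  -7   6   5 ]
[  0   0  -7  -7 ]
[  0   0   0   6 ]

det(B) = -1764

B is upper triangular, so det(B) is the product of the diagonal entries:
det = (-6) · (-7) · (-7) · (6) = -1764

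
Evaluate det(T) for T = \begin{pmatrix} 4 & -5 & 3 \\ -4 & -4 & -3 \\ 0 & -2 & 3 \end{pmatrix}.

Expand along column 1:
  + 4 · |-4 -3; -2 3| = 4·(-12 − 6) = -72
  − (-4) · |-5 3; -2 3| = −(-4)·(-15 − (-6)) = -36
Sum: (-72) + (-36) = -108

The determinant is -108.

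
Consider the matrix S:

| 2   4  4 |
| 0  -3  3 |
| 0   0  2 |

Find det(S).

-12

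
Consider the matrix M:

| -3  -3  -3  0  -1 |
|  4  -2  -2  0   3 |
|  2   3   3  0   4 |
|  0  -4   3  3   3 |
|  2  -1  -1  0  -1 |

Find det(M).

Expand along column 4 (it has 4 zeros):
  + (3) · M_44   where M_44 = det([-3 -3 -3 -1; 4 -2 -2 3; 2 3 3 4; 2 -1 -1 -1]) = 0
det = (+1)·(3)·(0) = 0

The determinant is 0.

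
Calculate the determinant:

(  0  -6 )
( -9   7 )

The determinant is -54.

det = 0·7 − (-6)·(-9) = 0 − 54 = -54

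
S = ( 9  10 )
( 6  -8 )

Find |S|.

det(S) = -132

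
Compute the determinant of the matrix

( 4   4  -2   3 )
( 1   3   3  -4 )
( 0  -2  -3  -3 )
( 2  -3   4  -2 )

791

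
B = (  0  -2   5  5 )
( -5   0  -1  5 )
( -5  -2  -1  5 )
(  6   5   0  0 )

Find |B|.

The determinant is 360.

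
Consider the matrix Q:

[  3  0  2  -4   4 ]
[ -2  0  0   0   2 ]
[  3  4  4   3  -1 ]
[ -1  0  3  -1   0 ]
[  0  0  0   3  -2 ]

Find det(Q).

The determinant is -392.

Expand along column 2 (it has 4 zeros):
  − (4) · M_32   where M_32 = det([3 2 -4 4; -2 0 0 2; -1 3 -1 0; 0 0 3 -2]) = 98
det = (-1)·(4)·(98) = -392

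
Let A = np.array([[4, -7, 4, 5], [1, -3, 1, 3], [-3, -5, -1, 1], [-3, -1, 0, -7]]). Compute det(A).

Expand along row 4 (it has 1 zero):
  − (-3) · M_41   where M_41 = det([-7 4 5; -3 1 3; -5 -1 1]) = -36
  + (-1) · M_42   where M_42 = det([4 4 5; 1 1 3; -3 -1 1]) = -14
  + (-7) · M_44   where M_44 = det([4 -7 4; 1 -3 1; -3 -5 -1]) = -10
det = (-1)·(-3)·(-36) + (+1)·(-1)·(-14) + (+1)·(-7)·(-10) = -24

-24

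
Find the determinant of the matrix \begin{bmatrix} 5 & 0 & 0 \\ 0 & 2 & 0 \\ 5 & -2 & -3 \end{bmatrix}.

-30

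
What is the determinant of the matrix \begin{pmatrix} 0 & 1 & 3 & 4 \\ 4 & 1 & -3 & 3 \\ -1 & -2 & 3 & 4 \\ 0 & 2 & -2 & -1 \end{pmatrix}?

Expand along column 1 (it has 2 zeros):
  − (4) · M_21   where M_21 = det([1 3 4; -2 3 4; 2 -2 -1]) = 15
  + (-1) · M_31   where M_31 = det([1 3 4; 1 -3 3; 2 -2 -1]) = 46
det = (-1)·(4)·(15) + (+1)·(-1)·(46) = -106

-106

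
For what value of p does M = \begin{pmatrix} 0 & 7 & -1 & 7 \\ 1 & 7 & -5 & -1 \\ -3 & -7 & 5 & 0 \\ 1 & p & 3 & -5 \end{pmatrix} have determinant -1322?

p = 9

Expanding along the row containing p, det(M) is linear in p: det(M) = (-73)·p + (-665).
Set (-73)·p + (-665) = -1322  ⇒  (-73)·p = -657  ⇒  p = 9.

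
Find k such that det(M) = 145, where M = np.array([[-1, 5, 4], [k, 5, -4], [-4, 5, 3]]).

Expanding along the column containing k, det(M) is linear in k: det(M) = (5)·k + (125).
Set (5)·k + (125) = 145  ⇒  (5)·k = 20  ⇒  k = 4.

4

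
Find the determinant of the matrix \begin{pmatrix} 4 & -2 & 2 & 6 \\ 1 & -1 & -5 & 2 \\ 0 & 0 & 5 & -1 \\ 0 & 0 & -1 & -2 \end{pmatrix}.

The matrix is block upper-triangular with a 2×2 block and a 2×2 block on the diagonal, so its determinant equals the product of the determinants of the diagonal blocks.
det of the 2×2 block = -2
det of the 2×2 block = -11
det = (-2)·(-11) = 22

The determinant is 22.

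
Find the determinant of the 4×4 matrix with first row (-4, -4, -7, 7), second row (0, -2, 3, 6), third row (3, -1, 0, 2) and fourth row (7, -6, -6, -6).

Expand along row 2 (it has 1 zero):
  + (-2) · M_22   where M_22 = det([-4 -7 7; 3 0 2; 7 -6 -6]) = -398
  − (3) · M_23   where M_23 = det([-4 -4 7; 3 -1 2; 7 -6 -6]) = -277
  + (6) · M_24   where M_24 = det([-4 -4 -7; 3 -1 0; 7 -6 -6]) = -19
det = (+1)·(-2)·(-398) + (-1)·(3)·(-277) + (+1)·(6)·(-19) = 1513

1513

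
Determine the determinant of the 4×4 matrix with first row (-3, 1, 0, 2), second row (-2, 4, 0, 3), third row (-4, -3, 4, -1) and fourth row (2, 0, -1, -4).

The determinant is 135.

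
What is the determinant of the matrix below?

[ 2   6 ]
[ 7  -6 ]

det = 2·(-6) − 6·7 = -12 − 42 = -54

-54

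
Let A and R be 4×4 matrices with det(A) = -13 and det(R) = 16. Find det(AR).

det(AR) = det(A)·det(R) = (-13)·(16) = -208

det(AR) = -208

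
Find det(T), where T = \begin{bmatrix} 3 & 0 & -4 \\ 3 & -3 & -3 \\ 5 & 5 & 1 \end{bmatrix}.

-84

Expand along row 1:
  + 3 · |-3 -3; 5 1| = 3·(-3 − (-15)) = 36
  + (-4) · |3 -3; 5 5| = (-4)·(15 − (-15)) = -120
Sum: (36) + (-120) = -84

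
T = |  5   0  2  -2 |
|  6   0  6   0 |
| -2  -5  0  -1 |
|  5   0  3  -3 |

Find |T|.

Expand along column 2 (it has 3 zeros):
  − (-5) · M_32   where M_32 = det([5 2 -2; 6 6 0; 5 3 -3]) = -30
det = (-1)·(-5)·(-30) = -150

-150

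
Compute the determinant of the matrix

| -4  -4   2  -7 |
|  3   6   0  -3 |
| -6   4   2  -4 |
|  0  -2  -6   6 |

The determinant is -2004.

Expand along row 2 (it has 1 zero):
  − (3) · M_21   where M_21 = det([-4 2 -7; 4 2 -4; -2 -6 6]) = 156
  + (6) · M_22   where M_22 = det([-4 2 -7; -6 2 -4; 0 -6 6]) = -132
  + (-3) · M_24   where M_24 = det([-4 -4 2; -6 4 2; 0 -2 -6]) = 248
det = (-1)·(3)·(156) + (+1)·(6)·(-132) + (+1)·(-3)·(248) = -2004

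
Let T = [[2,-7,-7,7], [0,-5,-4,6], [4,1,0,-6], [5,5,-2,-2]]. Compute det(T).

Expand along row 2 (it has 1 zero):
  + (-5) · M_22   where M_22 = det([2 -7 7; 4 0 -6; 5 -2 -2]) = 74
  − (-4) · M_23   where M_23 = det([2 -7 7; 4 1 -6; 5 5 -2]) = 315
  + (6) · M_24   where M_24 = det([2 -7 -7; 4 1 0; 5 5 -2]) = -165
det = (+1)·(-5)·(74) + (-1)·(-4)·(315) + (+1)·(6)·(-165) = -100

|T| = -100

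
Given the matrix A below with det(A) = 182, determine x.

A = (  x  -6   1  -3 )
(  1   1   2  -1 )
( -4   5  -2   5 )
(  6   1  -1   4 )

Expanding along the column containing x, det(A) is linear in x: det(A) = (-30)·x + (272).
Set (-30)·x + (272) = 182  ⇒  (-30)·x = -90  ⇒  x = 3.

3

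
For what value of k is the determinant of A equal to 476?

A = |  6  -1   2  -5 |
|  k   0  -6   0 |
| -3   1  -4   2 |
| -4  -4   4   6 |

-8

Expanding along the row containing k, det(A) is linear in k: det(A) = (-64)·k + (-36).
Set (-64)·k + (-36) = 476  ⇒  (-64)·k = 512  ⇒  k = -8.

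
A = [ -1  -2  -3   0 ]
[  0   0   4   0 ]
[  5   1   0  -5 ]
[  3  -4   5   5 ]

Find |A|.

Expand along row 2 (it has 3 zeros):
  − (4) · M_23   where M_23 = det([-1 -2 0; 5 1 -5; 3 -4 5]) = 95
det = (-1)·(4)·(95) = -380

|A| = -380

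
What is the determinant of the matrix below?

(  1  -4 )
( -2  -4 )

The determinant is -12.

det = 1·(-4) − (-4)·(-2) = -4 − 8 = -12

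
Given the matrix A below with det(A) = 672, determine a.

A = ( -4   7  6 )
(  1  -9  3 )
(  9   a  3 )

Expanding along the row containing a, det(A) is linear in a: det(A) = (18)·a + (762).
Set (18)·a + (762) = 672  ⇒  (18)·a = -90  ⇒  a = -5.

a = -5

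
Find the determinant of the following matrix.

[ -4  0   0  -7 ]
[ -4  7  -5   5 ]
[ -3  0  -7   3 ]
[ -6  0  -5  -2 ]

511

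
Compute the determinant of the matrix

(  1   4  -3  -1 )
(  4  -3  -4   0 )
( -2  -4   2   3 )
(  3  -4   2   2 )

Expand along row 2 (it has 1 zero):
  − (4) · M_21   where M_21 = det([4 -3 -1; -4 2 3; -4 2 2]) = 4
  + (-3) · M_22   where M_22 = det([1 -3 -1; -2 2 3; 3 2 2]) = -31
  − (-4) · M_23   where M_23 = det([1 4 -1; -2 -4 3; 3 -4 2]) = 36
det = (-1)·(4)·(4) + (+1)·(-3)·(-31) + (-1)·(-4)·(36) = 221

221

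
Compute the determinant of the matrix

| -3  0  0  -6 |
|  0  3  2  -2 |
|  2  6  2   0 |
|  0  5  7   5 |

Expand along row 1 (it has 2 zeros):
  + (-3) · M_11   where M_11 = det([3 2 -2; 6 2 0; 5 7 5]) = -94
  − (-6) · M_14   where M_14 = det([0 3 2; 2 6 2; 0 5 7]) = -22
det = (+1)·(-3)·(-94) + (-1)·(-6)·(-22) = 150

150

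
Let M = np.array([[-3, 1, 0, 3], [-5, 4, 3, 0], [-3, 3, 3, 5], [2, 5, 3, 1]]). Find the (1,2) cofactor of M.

Delete row 1 and column 2; the remaining 3×3 submatrix is [-5 3 0; -3 3 5; 2 3 1].
Its determinant is 99.
The cofactor carries sign (−1)^(1+2) = −1, so C_{1,2} = −(99) = -99.

-99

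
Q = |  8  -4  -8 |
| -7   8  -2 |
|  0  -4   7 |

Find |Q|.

Expand along column 1:
  + 8 · |8 -2; -4 7| = 8·(56 − 8) = 384
  − (-7) · |-4 -8; -4 7| = −(-7)·(-28 − 32) = -420
Sum: (384) + (-420) = -36

|Q| = -36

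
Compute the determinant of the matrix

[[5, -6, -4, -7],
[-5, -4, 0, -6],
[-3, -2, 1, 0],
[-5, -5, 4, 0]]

Expand along column 4 (it has 2 zeros):
  − (-7) · M_14   where M_14 = det([-5 -4 0; -3 -2 1; -5 -5 4]) = -13
  + (-6) · M_24   where M_24 = det([5 -6 -4; -3 -2 1; -5 -5 4]) = -77
det = (-1)·(-7)·(-13) + (+1)·(-6)·(-77) = 371

371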